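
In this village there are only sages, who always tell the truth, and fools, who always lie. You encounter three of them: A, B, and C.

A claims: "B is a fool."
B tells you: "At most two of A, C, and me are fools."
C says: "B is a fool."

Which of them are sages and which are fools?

A: fool, B: sage, C: fool

Consider A. Suppose A is a sage.
Then no assignment of the remaining roles makes every statement match its speaker's type — contradiction.
So A is a fool.
Consider B. Suppose B is a fool.
Then A's statement comes out true, contradicting A being a fool.
So B is a sage.
With that fixed, C's statement is false, so C is a fool.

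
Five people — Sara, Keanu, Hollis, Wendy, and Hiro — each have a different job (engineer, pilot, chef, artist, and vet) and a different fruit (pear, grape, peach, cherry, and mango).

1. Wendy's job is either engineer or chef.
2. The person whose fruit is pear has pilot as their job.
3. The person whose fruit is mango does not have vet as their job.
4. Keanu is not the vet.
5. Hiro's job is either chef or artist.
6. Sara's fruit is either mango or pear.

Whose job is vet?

Clue 1 rules out Wendy for the one with job vet.
With clues 1–4, Keanu is impossible for the one with job vet.
With clues 1–5, Hiro is impossible for the one with job vet.
With clues 1–6, Sara is impossible for the one with job vet.
That leaves Hollis.

Hollis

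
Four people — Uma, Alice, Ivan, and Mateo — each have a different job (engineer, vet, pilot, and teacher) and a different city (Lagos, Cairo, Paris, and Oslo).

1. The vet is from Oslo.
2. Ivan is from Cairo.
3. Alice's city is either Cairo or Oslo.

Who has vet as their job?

Alice

With clues 1–2, Ivan is impossible for the one with job vet.
With clues 1–3, Mateo and Uma are impossible for the one with job vet.
That leaves Alice.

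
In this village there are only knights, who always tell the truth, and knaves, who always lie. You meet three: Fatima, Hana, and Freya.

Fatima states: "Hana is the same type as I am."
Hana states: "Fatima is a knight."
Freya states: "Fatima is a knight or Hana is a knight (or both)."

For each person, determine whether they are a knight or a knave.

Fatima: knight, Hana: knight, Freya: knight

Consider Fatima. Suppose Fatima is a knave.
Then no assignment of the remaining roles makes every statement match its speaker's type — contradiction.
So Fatima is a knight.
With that fixed, Hana's statement is true, so Hana is a knight.
With that fixed, Freya's statement is true, so Freya is a knight.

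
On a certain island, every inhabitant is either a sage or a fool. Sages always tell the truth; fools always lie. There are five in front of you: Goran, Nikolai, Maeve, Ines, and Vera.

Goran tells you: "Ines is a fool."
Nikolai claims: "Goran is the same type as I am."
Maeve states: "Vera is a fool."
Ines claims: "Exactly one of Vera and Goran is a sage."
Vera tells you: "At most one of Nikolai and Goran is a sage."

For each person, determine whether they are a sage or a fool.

Consider Goran. Suppose Goran is a fool.
Then whichever role Nikolai has, Nikolai's statement has the wrong truth value — contradiction.
So Goran is a sage.
Consider Nikolai. Suppose Nikolai is a sage.
Then no assignment of the remaining roles makes every statement match its speaker's type — contradiction.
So Nikolai is a fool.
With that fixed, Vera's statement is true, so Vera is a sage.
With that fixed, Maeve's statement is false, so Maeve is a fool.
With that fixed, Ines's statement is false, so Ines is a fool.

Goran: sage, Nikolai: fool, Maeve: fool, Ines: fool, Vera: sage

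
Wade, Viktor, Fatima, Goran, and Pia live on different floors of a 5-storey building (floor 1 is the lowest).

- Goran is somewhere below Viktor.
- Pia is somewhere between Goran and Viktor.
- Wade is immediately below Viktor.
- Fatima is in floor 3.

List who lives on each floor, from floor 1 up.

Goran, Pia, Fatima, Wade, Viktor

From clue 1: Viktor is in {2,3,4,5}.
From clues 1–2: Viktor is in {3,4,5}.
From clues 1–3: Wade is in {3,4}.
From clues 1–4: Goran → floor 1, Pia → floor 2, Fatima → floor 3, Wade → floor 4, Viktor → floor 5.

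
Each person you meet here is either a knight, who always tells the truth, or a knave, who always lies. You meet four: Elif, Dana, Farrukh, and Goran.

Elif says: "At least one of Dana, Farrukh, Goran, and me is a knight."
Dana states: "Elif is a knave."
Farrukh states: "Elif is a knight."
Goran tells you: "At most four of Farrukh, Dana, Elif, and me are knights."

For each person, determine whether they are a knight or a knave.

Elif: knight, Dana: knave, Farrukh: knight, Goran: knight

Regardless of anyone's role, Goran's statement is true, so Goran is a knight.
With that fixed, Elif's statement is true, so Elif is a knight.
With that fixed, Dana's statement is false, so Dana is a knave.
With that fixed, Farrukh's statement is true, so Farrukh is a knight.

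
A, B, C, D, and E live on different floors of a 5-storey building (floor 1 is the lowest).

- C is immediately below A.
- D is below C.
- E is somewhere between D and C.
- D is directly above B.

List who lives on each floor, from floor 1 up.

From clue 1: A is in {2,3,4,5}.
From clues 1–2: A is in {3,4,5}.
From clues 1–3: A is in {4,5}.
From clues 1–4: B → floor 1, D → floor 2, E → floor 3, C → floor 4, A → floor 5.

B, D, E, C, A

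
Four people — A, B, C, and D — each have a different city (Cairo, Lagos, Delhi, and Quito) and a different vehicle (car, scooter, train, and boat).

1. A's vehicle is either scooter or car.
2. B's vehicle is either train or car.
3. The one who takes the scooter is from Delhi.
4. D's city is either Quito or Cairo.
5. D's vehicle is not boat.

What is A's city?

Delhi

With clues 1–5, Cairo, Lagos, and Quito are impossible for A's city.
That leaves Delhi.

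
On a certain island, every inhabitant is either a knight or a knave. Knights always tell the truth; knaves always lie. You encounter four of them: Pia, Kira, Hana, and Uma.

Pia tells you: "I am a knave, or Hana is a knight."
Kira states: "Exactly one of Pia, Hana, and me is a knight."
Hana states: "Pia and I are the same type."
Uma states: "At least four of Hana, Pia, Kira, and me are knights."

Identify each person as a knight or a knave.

Pia: knight, Kira: knave, Hana: knight, Uma: knave

Consider Pia. Suppose Pia is a knave.
Then Pia's own statement would have to be false, but it can't be — contradiction.
So Pia is a knight.
Consider Kira. Suppose Kira is a knight.
Then Kira's own statement would have to be true, but it can't be — contradiction.
So Kira is a knave.
With that fixed, Uma's statement is false, so Uma is a knave.
Consider Hana. Suppose Hana is a knave.
Then Pia's statement comes out false, contradicting Pia being a knight.
So Hana is a knight.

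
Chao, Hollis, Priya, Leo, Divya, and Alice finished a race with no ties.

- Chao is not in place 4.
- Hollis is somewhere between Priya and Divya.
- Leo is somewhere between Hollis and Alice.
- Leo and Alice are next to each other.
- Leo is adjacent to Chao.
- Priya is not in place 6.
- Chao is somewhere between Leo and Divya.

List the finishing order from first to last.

From clue 1: Chao is in {1,2,3,5,6}.
From clues 1–2: Hollis is in {2,3,4,5}.
From clues 1–5: Chao → place 3.
From clues 1–6: Divya → place 6.
From clues 1–7: Alice → place 1, Leo → place 2, Priya → place 4, Hollis → place 5.

Alice, Leo, Chao, Priya, Hollis, Divya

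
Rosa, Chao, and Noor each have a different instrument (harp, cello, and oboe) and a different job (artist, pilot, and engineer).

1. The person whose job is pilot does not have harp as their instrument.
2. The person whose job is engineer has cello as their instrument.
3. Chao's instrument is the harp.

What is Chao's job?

With clues 1–3, engineer and pilot are impossible for Chao's job.
That leaves artist.

artist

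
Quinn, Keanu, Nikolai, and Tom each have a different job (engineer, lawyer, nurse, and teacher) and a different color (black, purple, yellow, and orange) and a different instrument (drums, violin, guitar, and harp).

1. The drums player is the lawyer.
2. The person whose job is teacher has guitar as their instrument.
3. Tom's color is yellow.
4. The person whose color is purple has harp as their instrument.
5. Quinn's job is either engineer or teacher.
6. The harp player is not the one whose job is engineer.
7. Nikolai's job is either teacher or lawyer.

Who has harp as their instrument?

Keanu

With clues 1–4, Tom is impossible for the one with instrument harp.
With clues 1–6, Quinn is impossible for the one with instrument harp.
With clues 1–7, Nikolai is impossible for the one with instrument harp.
That leaves Keanu.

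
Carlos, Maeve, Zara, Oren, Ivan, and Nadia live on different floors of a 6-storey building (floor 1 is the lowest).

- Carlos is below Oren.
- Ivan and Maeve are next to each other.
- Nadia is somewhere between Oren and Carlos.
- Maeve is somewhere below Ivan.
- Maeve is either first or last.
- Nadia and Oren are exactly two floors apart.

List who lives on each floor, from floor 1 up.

From clue 1: Carlos is in {1,2,3,4,5}.
From clues 1–3: Carlos is in {1,2,3,4}.
From clues 1–5: Maeve → floor 1, Ivan → floor 2.
From clues 1–6: Carlos → floor 3, Nadia → floor 4, Zara → floor 5, Oren → floor 6.

Maeve, Ivan, Carlos, Nadia, Zara, Oren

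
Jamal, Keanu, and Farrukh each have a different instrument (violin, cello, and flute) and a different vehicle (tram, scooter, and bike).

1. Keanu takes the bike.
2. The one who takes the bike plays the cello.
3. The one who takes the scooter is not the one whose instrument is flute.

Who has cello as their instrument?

With clues 1–2, Farrukh and Jamal are impossible for the one with instrument cello.
That leaves Keanu.

Keanu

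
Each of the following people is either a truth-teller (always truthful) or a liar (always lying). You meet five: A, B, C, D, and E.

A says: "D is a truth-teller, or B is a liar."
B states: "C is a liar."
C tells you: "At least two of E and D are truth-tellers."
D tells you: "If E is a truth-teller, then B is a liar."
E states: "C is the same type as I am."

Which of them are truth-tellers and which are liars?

A: truth-teller, B: liar, C: truth-teller, D: truth-teller, E: truth-teller

Consider A. Suppose A is a liar.
Then no assignment of the remaining roles makes every statement match its speaker's type — contradiction.
So A is a truth-teller.
Consider B. Suppose B is a truth-teller.
Then no assignment of the remaining roles makes every statement match its speaker's type — contradiction.
So B is a liar.
With that fixed, D's statement is true, so D is a truth-teller.
Consider C. Suppose C is a liar.
Then B's statement comes out true, contradicting B being a liar.
So C is a truth-teller.
Consider E. Suppose E is a liar.
Then C's statement comes out false, contradicting C being a truth-teller.
So E is a truth-teller.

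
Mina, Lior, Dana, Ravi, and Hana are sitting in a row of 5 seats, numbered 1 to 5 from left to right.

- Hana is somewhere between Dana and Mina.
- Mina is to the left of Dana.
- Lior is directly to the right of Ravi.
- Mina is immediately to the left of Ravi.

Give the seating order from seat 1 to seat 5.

From clue 1: Hana is in {2,3,4}.
From clues 1–2: Mina is in {1,2,3}.
From clues 1–3: Mina is in {1,3}.
From clues 1–4: Mina → seat 1, Ravi → seat 2, Lior → seat 3, Hana → seat 4, Dana → seat 5.

Mina, Ravi, Lior, Hana, Dana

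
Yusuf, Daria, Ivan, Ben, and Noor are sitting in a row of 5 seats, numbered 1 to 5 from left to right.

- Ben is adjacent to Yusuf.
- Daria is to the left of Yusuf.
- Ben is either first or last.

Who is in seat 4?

With clues 1–2, Daria is ruled out for seat 4.
With clues 1–3, Ben, Ivan, and Noor are ruled out for seat 4.
So seat 4 is Yusuf.

Yusuf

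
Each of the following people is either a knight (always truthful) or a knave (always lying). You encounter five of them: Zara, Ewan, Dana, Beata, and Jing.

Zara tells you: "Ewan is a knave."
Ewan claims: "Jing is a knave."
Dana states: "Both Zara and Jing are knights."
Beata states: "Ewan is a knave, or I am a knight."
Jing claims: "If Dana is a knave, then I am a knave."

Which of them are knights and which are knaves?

Consider Zara. Suppose Zara is a knave.
Then no assignment of the remaining roles makes every statement match its speaker's type — contradiction.
So Zara is a knight.
Consider Ewan. Suppose Ewan is a knight.
Then Zara's statement comes out false, contradicting Zara being a knight.
So Ewan is a knave.
With that fixed, Beata's statement is true, so Beata is a knight.
Consider Dana. Suppose Dana is a knave.
Then whichever role Jing has, Jing's statement has the wrong truth value — contradiction.
So Dana is a knight.
With that fixed, Jing's statement is true, so Jing is a knight.

Zara: knight, Ewan: knave, Dana: knight, Beata: knight, Jing: knight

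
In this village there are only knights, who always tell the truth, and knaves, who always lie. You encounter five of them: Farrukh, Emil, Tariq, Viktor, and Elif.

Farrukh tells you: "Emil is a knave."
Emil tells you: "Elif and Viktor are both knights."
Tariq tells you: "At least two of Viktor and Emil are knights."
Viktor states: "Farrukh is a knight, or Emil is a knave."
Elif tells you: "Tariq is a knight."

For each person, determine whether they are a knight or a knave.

Farrukh: knight, Emil: knave, Tariq: knave, Viktor: knight, Elif: knave

Consider Farrukh. Suppose Farrukh is a knave.
Then no assignment of the remaining roles makes every statement match its speaker's type — contradiction.
So Farrukh is a knight.
With that fixed, Viktor's statement is true, so Viktor is a knight.
Consider Emil. Suppose Emil is a knight.
Then Farrukh's statement comes out false, contradicting Farrukh being a knight.
So Emil is a knave.
With that fixed, Tariq's statement is false, so Tariq is a knave.
With that fixed, Elif's statement is false, so Elif is a knave.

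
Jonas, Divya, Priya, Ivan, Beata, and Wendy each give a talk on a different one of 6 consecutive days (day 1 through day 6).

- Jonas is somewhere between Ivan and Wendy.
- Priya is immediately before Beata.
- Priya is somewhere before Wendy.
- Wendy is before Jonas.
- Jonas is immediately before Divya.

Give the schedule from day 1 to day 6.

From clue 1: Jonas is in {2,3,4,5}.
From clues 1–4: Jonas is in {4,5}.
From clues 1–5: Priya → day 1, Beata → day 2, Wendy → day 3, Jonas → day 4, Divya → day 5, Ivan → day 6.

Priya, Beata, Wendy, Jonas, Divya, Ivan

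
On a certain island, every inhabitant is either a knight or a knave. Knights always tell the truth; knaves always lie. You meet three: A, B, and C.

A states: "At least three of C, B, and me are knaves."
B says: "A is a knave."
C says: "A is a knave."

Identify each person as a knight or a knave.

A: knave, B: knight, C: knight

Consider A. Suppose A is a knight.
Then A's own statement would have to be true, but it can't be — contradiction.
So A is a knave.
With that fixed, B's statement is true, so B is a knight.
With that fixed, C's statement is true, so C is a knight.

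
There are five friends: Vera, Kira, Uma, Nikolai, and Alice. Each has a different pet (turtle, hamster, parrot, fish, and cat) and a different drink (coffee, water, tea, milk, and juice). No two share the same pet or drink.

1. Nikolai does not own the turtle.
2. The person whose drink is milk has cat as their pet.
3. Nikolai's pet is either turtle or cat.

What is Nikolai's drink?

milk

With clues 1–3, coffee, juice, tea, and water are impossible for Nikolai's drink.
That leaves milk.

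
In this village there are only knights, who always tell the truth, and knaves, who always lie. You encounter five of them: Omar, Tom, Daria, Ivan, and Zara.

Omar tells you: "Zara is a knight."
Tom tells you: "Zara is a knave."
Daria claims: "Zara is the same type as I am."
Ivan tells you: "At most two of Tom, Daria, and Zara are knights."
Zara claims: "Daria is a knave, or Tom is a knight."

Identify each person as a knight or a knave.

Omar: knight, Tom: knave, Daria: knave, Ivan: knight, Zara: knight

Consider Omar. Suppose Omar is a knave.
Then no assignment of the remaining roles makes every statement match its speaker's type — contradiction.
So Omar is a knight.
Consider Tom. Suppose Tom is a knight.
Then no assignment of the remaining roles makes every statement match its speaker's type — contradiction.
So Tom is a knave.
With that fixed, Ivan's statement is true, so Ivan is a knight.
Consider Daria. Suppose Daria is a knight.
Then no assignment of the remaining roles makes every statement match its speaker's type — contradiction.
So Daria is a knave.
With that fixed, Zara's statement is true, so Zara is a knight.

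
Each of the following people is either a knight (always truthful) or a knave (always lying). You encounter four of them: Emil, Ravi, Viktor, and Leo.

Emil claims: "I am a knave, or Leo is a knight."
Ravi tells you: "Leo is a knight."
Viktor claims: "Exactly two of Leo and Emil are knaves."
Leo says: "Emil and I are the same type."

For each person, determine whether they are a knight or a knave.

Emil: knight, Ravi: knight, Viktor: knave, Leo: knight

Consider Emil. Suppose Emil is a knave.
Then Emil's own statement would have to be false, but it can't be — contradiction.
So Emil is a knight.
With that fixed, Viktor's statement is false, so Viktor is a knave.
Consider Ravi. Suppose Ravi is a knave.
Then no assignment of the remaining roles makes every statement match its speaker's type — contradiction.
So Ravi is a knight.
Consider Leo. Suppose Leo is a knave.
Then Emil's statement comes out false, contradicting Emil being a knight.
So Leo is a knight.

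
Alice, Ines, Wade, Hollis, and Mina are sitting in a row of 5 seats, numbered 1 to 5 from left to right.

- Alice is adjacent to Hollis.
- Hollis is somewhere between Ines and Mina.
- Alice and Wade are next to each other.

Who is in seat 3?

With clues 1–2, Ines, Mina, and Wade are ruled out for seat 3.
With clues 1–3, Hollis is ruled out for seat 3.
So seat 3 is Alice.

Alice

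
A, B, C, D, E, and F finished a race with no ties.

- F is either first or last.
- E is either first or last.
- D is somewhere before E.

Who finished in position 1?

F

With clues 1–2, A, B, C, and D are ruled out for place 1.
With clues 1–3, E is ruled out for place 1.
So place 1 is F.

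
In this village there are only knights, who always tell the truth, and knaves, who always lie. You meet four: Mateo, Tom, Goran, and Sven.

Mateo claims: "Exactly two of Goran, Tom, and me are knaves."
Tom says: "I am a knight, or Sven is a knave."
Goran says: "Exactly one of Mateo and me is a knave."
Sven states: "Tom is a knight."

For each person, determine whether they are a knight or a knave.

Mateo: knave, Tom: knight, Goran: knight, Sven: knight

Consider Mateo. Suppose Mateo is a knight.
Then whichever role Goran has, Goran's statement has the wrong truth value — contradiction.
So Mateo is a knave.
Consider Tom. Suppose Tom is a knave.
Then no assignment of the remaining roles makes every statement match its speaker's type — contradiction.
So Tom is a knight.
With that fixed, Sven's statement is true, so Sven is a knight.
Consider Goran. Suppose Goran is a knave.
Then Mateo's statement comes out true, contradicting Mateo being a knave.
So Goran is a knight.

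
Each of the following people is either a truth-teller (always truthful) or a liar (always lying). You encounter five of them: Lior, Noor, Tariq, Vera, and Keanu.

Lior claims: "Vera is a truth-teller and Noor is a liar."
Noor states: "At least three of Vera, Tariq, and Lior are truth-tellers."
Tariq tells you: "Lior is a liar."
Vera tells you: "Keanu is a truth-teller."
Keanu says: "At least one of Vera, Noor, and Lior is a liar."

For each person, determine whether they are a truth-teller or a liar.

Lior: truth-teller, Noor: liar, Tariq: liar, Vera: truth-teller, Keanu: truth-teller

Consider Lior. Suppose Lior is a liar.
Then no assignment of the remaining roles makes every statement match its speaker's type — contradiction.
So Lior is a truth-teller.
With that fixed, Tariq's statement is false, so Tariq is a liar.
With that fixed, Noor's statement is false, so Noor is a liar.
With that fixed, Keanu's statement is true, so Keanu is a truth-teller.
With that fixed, Vera's statement is true, so Vera is a truth-teller.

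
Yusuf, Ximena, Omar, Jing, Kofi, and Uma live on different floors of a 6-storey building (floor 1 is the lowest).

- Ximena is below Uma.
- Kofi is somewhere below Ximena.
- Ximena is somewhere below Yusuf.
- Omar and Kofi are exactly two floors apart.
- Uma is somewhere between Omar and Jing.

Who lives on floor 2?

With clues 1–2, Uma is ruled out for floor 2.
With clues 1–3, Yusuf is ruled out for floor 2.
With clues 1–4, Omar is ruled out for floor 2.
With clues 1–5, Jing and Kofi are ruled out for floor 2.
So floor 2 is Ximena.

Ximena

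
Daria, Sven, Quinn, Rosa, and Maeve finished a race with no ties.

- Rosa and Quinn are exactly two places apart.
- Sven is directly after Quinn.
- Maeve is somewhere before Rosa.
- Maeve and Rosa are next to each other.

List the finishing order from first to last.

Maeve, Rosa, Daria, Quinn, Sven

From clues 1–2: Sven is in {2,3,4,5}.
From clues 1–3: Maeve is in {1,2}.
From clues 1–4: Maeve → place 1, Rosa → place 2, Daria → place 3, Quinn → place 4, Sven → place 5.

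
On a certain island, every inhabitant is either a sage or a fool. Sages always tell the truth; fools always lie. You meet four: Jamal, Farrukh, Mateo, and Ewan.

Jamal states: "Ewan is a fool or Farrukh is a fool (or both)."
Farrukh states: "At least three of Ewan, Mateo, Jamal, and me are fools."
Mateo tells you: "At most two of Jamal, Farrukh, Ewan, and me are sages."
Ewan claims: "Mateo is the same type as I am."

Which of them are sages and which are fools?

Jamal: sage, Farrukh: fool, Mateo: sage, Ewan: fool

Consider Jamal. Suppose Jamal is a fool.
Then no assignment of the remaining roles makes every statement match its speaker's type — contradiction.
So Jamal is a sage.
Consider Farrukh. Suppose Farrukh is a sage.
Then Farrukh's own statement would have to be true, but it can't be — contradiction.
So Farrukh is a fool.
Consider Mateo. Suppose Mateo is a fool.
Then Mateo's own statement would have to be false, but it can't be — contradiction.
So Mateo is a sage.
Consider Ewan. Suppose Ewan is a sage.
Then Mateo's statement comes out false, contradicting Mateo being a sage.
So Ewan is a fool.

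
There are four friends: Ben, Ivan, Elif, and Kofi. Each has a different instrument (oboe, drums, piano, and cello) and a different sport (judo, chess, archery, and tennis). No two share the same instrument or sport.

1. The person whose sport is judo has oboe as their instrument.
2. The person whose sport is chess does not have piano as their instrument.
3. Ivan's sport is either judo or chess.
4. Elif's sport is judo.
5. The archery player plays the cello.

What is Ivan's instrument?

With clues 1–3, piano is impossible for Ivan's instrument.
With clues 1–4, oboe is impossible for Ivan's instrument.
With clues 1–5, cello is impossible for Ivan's instrument.
That leaves drums.

drums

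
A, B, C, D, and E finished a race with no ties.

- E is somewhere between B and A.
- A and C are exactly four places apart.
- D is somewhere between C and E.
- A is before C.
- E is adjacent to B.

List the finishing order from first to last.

A, E, B, D, C

From clue 1: E is in {2,3,4}.
From clues 1–2: A is in {1,5}.
From clues 1–4: A → place 1, E → place 2, C → place 5.
From clues 1–5: B → place 3, D → place 4.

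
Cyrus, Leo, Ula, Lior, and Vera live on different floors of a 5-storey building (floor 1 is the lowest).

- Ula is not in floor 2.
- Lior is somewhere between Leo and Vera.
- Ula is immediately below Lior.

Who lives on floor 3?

With clues 1–3, Cyrus, Leo, Lior, and Vera are ruled out for floor 3.
So floor 3 is Ula.

Ula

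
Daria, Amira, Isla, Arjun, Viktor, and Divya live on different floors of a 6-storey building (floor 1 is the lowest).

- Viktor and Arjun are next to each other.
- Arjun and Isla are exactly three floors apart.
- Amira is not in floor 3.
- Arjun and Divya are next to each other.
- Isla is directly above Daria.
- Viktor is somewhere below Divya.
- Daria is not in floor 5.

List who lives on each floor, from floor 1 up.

Viktor, Arjun, Divya, Daria, Isla, Amira

From clues 1–3: Amira is in {1,2,4,5,6}.
From clues 1–4: Isla is in {1,2,5,6}.
From clues 1–5: Daria is in {4,5}.
From clues 1–7: Viktor → floor 1, Arjun → floor 2, Divya → floor 3, Daria → floor 4, Isla → floor 5, Amira → floor 6.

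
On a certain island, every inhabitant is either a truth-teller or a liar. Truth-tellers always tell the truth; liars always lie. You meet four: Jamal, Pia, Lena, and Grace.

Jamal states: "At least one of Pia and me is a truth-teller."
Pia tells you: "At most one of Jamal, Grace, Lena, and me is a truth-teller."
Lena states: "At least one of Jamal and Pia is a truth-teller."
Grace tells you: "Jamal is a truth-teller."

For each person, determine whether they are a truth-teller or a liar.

Jamal: truth-teller, Pia: liar, Lena: truth-teller, Grace: truth-teller

Consider Jamal. Suppose Jamal is a liar.
Then no assignment of the remaining roles makes every statement match its speaker's type — contradiction.
So Jamal is a truth-teller.
With that fixed, Lena's statement is true, so Lena is a truth-teller.
With that fixed, Grace's statement is true, so Grace is a truth-teller.
With that fixed, Pia's statement is false, so Pia is a liar.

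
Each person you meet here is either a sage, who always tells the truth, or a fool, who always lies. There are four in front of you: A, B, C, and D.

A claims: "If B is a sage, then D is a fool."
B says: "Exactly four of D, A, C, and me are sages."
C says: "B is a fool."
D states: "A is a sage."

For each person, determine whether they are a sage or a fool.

A: sage, B: fool, C: sage, D: sage

Consider A. Suppose A is a fool.
Then no assignment of the remaining roles makes every statement match its speaker's type — contradiction.
So A is a sage.
With that fixed, D's statement is true, so D is a sage.
Consider B. Suppose B is a sage.
Then A's statement comes out false, contradicting A being a sage.
So B is a fool.
With that fixed, C's statement is true, so C is a sage.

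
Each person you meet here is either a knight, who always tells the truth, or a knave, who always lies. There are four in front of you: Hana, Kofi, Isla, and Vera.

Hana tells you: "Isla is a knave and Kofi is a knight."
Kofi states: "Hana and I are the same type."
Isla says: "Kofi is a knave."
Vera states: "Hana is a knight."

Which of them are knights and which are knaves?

Hana: knight, Kofi: knight, Isla: knave, Vera: knight

Consider Hana. Suppose Hana is a knave.
Then whichever role Kofi has, Kofi's statement has the wrong truth value — contradiction.
So Hana is a knight.
With that fixed, Vera's statement is true, so Vera is a knight.
Consider Kofi. Suppose Kofi is a knave.
Then Hana's statement comes out false, contradicting Hana being a knight.
So Kofi is a knight.
With that fixed, Isla's statement is false, so Isla is a knave.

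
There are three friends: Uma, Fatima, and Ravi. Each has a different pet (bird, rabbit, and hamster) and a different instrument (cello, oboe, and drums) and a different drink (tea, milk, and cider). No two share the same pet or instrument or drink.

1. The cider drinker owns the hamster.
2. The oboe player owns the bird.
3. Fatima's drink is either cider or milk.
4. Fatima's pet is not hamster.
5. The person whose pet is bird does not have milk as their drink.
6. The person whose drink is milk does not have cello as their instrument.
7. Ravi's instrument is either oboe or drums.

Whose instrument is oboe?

Ravi

With clues 1–5, Fatima is impossible for the one with instrument oboe.
With clues 1–7, Uma is impossible for the one with instrument oboe.
That leaves Ravi.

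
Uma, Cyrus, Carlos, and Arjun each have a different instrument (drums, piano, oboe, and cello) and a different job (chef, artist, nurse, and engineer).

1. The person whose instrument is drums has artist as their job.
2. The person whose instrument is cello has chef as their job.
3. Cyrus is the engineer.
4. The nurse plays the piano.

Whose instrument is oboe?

With clues 1–4, Arjun, Carlos, and Uma are impossible for the one with instrument oboe.
That leaves Cyrus.

Cyrus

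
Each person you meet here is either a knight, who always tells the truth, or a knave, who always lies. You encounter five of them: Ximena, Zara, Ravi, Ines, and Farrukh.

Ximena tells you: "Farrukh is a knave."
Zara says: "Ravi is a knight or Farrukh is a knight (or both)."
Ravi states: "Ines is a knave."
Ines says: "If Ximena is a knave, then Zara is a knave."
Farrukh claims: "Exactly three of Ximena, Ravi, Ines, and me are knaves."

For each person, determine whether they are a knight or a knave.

Ximena: knight, Zara: knave, Ravi: knave, Ines: knight, Farrukh: knave

Consider Ximena. Suppose Ximena is a knave.
Then no assignment of the remaining roles makes every statement match its speaker's type — contradiction.
So Ximena is a knight.
With that fixed, Ines's statement is true, so Ines is a knight.
With that fixed, Farrukh's statement is false, so Farrukh is a knave.
With that fixed, Ravi's statement is false, so Ravi is a knave.
With that fixed, Zara's statement is false, so Zara is a knave.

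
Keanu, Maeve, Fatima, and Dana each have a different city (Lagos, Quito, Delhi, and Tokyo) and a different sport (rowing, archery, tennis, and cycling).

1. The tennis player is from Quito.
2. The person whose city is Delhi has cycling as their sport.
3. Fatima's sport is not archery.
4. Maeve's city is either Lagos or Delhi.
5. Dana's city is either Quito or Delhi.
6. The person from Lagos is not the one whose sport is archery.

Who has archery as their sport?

With clues 1–3, Fatima is impossible for the one with sport archery.
With clues 1–5, Dana is impossible for the one with sport archery.
With clues 1–6, Maeve is impossible for the one with sport archery.
That leaves Keanu.

Keanu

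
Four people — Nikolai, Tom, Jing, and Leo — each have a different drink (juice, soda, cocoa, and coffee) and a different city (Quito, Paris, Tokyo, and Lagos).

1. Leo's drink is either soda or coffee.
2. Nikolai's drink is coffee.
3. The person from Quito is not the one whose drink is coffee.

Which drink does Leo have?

Clue 1 rules out cocoa and juice for Leo's drink.
With clues 1–2, coffee is impossible for Leo's drink.
That leaves soda.

soda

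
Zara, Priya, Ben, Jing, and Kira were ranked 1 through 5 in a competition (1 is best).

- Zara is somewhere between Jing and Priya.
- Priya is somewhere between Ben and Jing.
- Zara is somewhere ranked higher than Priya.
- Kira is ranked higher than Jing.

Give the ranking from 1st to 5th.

Kira, Jing, Zara, Priya, Ben

From clue 1: Zara is in {2,3,4}.
From clues 1–3: Zara is in {2,3}.
From clues 1–4: Kira → rank 1, Jing → rank 2, Zara → rank 3, Priya → rank 4, Ben → rank 5.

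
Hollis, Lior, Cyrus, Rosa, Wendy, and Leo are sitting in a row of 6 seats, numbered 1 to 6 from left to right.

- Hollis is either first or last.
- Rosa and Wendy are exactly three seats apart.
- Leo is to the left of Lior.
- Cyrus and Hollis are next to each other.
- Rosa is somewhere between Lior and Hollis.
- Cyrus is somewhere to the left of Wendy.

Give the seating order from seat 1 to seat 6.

Hollis, Cyrus, Rosa, Leo, Lior, Wendy

From clue 1: Hollis is in {1,6}.
From clues 1–6: Hollis → seat 1, Cyrus → seat 2, Rosa → seat 3, Leo → seat 4, Lior → seat 5, Wendy → seat 6.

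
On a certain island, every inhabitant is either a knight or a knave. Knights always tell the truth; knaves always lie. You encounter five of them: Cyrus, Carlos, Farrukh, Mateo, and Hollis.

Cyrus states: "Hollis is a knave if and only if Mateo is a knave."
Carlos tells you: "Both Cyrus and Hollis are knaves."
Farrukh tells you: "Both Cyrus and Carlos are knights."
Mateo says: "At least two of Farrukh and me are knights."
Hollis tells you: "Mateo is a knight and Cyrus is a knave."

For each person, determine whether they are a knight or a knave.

Consider Cyrus. Suppose Cyrus is a knave.
Then no assignment of the remaining roles makes every statement match its speaker's type — contradiction.
So Cyrus is a knight.
With that fixed, Carlos's statement is false, so Carlos is a knave.
With that fixed, Farrukh's statement is false, so Farrukh is a knave.
With that fixed, Mateo's statement is false, so Mateo is a knave.
With that fixed, Hollis's statement is false, so Hollis is a knave.

Cyrus: knight, Carlos: knave, Farrukh: knave, Mateo: knave, Hollis: knave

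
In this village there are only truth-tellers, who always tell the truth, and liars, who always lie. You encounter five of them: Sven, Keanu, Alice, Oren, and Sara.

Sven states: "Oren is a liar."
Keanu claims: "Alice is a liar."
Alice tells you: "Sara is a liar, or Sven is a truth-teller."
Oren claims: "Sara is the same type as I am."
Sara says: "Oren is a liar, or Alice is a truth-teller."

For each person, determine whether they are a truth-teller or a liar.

Consider Sven. Suppose Sven is a liar.
Then no assignment of the remaining roles makes every statement match its speaker's type — contradiction.
So Sven is a truth-teller.
With that fixed, Alice's statement is true, so Alice is a truth-teller.
With that fixed, Sara's statement is true, so Sara is a truth-teller.
With that fixed, Keanu's statement is false, so Keanu is a liar.
Consider Oren. Suppose Oren is a truth-teller.
Then Sven's statement comes out false, contradicting Sven being a truth-teller.
So Oren is a liar.

Sven: truth-teller, Keanu: liar, Alice: truth-teller, Oren: liar, Sara: truth-teller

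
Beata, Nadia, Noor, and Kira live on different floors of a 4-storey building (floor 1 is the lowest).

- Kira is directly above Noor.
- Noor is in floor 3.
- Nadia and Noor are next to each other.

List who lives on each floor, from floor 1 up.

Beata, Nadia, Noor, Kira

From clue 1: Noor is in {1,2,3}.
From clues 1–2: Noor → floor 3, Kira → floor 4.
From clues 1–3: Beata → floor 1, Nadia → floor 2.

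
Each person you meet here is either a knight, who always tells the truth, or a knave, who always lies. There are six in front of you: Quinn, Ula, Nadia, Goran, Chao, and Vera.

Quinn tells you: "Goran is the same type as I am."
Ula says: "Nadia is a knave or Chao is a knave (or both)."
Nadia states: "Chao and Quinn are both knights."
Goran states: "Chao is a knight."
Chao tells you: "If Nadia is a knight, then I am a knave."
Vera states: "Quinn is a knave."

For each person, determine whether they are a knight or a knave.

Quinn: knave, Ula: knight, Nadia: knave, Goran: knight, Chao: knight, Vera: knight

Consider Quinn. Suppose Quinn is a knight.
Then no assignment of the remaining roles makes every statement match its speaker's type — contradiction.
So Quinn is a knave.
With that fixed, Nadia's statement is false, so Nadia is a knave.
With that fixed, Chao's statement is true, so Chao is a knight.
With that fixed, Vera's statement is true, so Vera is a knight.
With that fixed, Ula's statement is true, so Ula is a knight.
With that fixed, Goran's statement is true, so Goran is a knight.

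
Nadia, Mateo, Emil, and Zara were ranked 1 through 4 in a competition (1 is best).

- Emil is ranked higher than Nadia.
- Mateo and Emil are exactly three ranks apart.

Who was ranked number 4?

With clue 1, Emil is ruled out for rank 4.
With clues 1–2, Nadia and Zara are ruled out for rank 4.
So rank 4 is Mateo.

Mateo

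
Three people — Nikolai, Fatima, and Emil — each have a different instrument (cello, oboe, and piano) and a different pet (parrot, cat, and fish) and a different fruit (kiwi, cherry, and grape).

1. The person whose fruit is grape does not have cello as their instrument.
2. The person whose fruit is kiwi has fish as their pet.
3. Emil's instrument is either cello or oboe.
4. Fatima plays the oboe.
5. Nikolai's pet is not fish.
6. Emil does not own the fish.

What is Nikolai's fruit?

grape

With clues 1–5, kiwi is impossible for Nikolai's fruit.
With clues 1–6, cherry is impossible for Nikolai's fruit.
That leaves grape.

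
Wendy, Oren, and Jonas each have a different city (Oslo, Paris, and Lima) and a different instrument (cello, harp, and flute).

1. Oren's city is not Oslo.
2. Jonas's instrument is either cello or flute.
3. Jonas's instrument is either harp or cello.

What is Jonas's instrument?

With clues 1–2, harp is impossible for Jonas's instrument.
With clues 1–3, flute is impossible for Jonas's instrument.
That leaves cello.

cello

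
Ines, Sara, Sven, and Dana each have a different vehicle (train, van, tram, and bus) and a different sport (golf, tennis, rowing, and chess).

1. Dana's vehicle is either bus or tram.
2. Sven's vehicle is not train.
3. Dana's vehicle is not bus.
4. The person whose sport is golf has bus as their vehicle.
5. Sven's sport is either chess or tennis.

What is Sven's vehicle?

van

With clues 1–2, train is impossible for Sven's vehicle.
With clues 1–3, tram is impossible for Sven's vehicle.
With clues 1–5, bus is impossible for Sven's vehicle.
That leaves van.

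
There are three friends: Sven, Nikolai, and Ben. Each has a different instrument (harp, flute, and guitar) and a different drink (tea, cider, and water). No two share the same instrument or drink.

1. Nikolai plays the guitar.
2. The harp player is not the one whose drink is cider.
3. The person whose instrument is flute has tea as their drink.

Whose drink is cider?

Nikolai

With clues 1–3, Ben and Sven are impossible for the one with drink cider.
That leaves Nikolai.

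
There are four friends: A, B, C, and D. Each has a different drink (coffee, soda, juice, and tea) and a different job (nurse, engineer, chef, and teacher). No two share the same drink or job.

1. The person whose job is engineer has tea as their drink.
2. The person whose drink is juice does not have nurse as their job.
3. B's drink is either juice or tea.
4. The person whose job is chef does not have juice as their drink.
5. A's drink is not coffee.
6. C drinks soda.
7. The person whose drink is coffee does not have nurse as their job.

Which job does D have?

With clues 1–6, engineer and teacher are impossible for D's job.
With clues 1–7, nurse is impossible for D's job.
That leaves chef.

chef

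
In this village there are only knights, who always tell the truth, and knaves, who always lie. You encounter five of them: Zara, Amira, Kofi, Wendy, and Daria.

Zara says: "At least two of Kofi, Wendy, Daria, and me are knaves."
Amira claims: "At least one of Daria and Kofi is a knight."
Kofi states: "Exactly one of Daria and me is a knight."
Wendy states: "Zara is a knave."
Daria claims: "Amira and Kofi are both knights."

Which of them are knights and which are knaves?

Consider Zara. Suppose Zara is a knave.
Then no assignment of the remaining roles makes every statement match its speaker's type — contradiction.
So Zara is a knight.
With that fixed, Wendy's statement is false, so Wendy is a knave.
Consider Amira. Suppose Amira is a knight.
Then no assignment of the remaining roles makes every statement match its speaker's type — contradiction.
So Amira is a knave.
With that fixed, Daria's statement is false, so Daria is a knave.
Consider Kofi. Suppose Kofi is a knight.
Then Amira's statement comes out true, contradicting Amira being a knave.
So Kofi is a knave.

Zara: knight, Amira: knave, Kofi: knave, Wendy: knave, Daria: knave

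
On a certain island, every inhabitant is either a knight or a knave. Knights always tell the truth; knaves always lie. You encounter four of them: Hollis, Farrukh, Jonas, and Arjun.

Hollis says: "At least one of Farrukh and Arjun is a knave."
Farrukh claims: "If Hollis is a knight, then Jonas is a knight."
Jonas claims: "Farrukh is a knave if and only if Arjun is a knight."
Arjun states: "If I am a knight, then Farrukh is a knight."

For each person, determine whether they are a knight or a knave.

Hollis: knave, Farrukh: knight, Jonas: knave, Arjun: knight

Consider Hollis. Suppose Hollis is a knight.
Then no assignment of the remaining roles makes every statement match its speaker's type — contradiction.
So Hollis is a knave.
With that fixed, Farrukh's statement is true, so Farrukh is a knight.
With that fixed, Arjun's statement is true, so Arjun is a knight.
With that fixed, Jonas's statement is false, so Jonas is a knave.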